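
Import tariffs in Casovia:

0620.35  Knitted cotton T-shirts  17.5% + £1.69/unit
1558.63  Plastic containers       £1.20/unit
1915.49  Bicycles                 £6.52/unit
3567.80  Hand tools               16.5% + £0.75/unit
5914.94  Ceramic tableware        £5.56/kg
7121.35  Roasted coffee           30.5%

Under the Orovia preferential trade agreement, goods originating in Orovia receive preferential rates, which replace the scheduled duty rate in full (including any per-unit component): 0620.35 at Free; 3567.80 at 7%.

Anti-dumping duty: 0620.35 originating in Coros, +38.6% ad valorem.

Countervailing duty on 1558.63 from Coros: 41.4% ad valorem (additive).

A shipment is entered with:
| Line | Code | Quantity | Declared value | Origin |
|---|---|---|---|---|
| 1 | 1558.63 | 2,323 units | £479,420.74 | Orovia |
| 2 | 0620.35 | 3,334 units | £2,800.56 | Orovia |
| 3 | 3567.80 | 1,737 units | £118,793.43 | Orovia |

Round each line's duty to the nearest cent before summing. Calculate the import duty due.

Line 1 (1558.63, Orovia, 2,323 units, £479,420.74):
Base rate for 1558.63 is £1.20/unit.
Origin Orovia is the FTA partner but 1558.63 is not on the preference list; base rate stands.
The additional-duty order on 1558.63 targets Coros, not Orovia; it does not apply.
Duty = 2,323 × £1.20 = £2,787.60.
Line 2 (0620.35, Orovia, 3,334 units, £2,800.56):
Base rate for 0620.35 is 17.5% + £1.69/unit.
Origin Orovia qualifies under the Casovia–Orovia agreement and 0620.35 is covered: preferential rate Free applies instead.
The additional-duty order on 0620.35 targets Coros, not Orovia; it does not apply.
Duty = £2,800.56 × 0% = £0.00.
Line 3 (3567.80, Orovia, 1,737 units, £118,793.43):
Base rate for 3567.80 is 16.5% + £0.75/unit.
Origin Orovia qualifies under the Casovia–Orovia agreement and 3567.80 is covered: preferential rate 7% applies instead.
Duty = £118,793.43 × 7% = £8,315.54.
Total = £2,787.60 + £0.00 + £8,315.54 = £11,103.14.

£11,103.14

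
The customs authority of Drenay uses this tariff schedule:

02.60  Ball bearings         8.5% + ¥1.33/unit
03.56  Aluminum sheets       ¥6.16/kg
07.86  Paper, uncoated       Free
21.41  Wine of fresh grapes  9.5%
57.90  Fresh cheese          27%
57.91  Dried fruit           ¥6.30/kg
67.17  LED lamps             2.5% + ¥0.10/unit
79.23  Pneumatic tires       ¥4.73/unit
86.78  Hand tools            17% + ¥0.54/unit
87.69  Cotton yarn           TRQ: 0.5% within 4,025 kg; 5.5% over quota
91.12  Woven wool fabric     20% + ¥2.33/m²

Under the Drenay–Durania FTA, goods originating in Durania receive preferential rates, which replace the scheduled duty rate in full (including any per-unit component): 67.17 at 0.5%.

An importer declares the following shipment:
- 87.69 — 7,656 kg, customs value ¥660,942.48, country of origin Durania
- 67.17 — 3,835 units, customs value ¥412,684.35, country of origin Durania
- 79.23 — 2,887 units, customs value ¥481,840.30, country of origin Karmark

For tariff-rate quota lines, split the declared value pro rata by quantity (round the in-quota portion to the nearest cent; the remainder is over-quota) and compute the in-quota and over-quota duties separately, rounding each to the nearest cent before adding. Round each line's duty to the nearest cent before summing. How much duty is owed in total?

Line 1 (87.69, Durania, 7,656 kg, ¥660,942.48):
Code 87.69 is under a tariff-rate quota (threshold 4,025 kg). In-quota: 4,025 kg at 0.5%; over-quota: 3,631 kg at 5.5%.
Pro-rata value split: in-quota = ¥660,942.48 × 4,025/7,656 = ¥347,478.25; over-quota = ¥660,942.48 − ¥347,478.25 = ¥313,464.23.
In-quota duty = ¥347,478.25 × 0.5% = ¥1,737.39. Over-quota duty = ¥313,464.23 × 5.5% = ¥17,240.53.
Line duty = ¥1,737.39 + ¥17,240.53 = ¥18,977.92.
Line 2 (67.17, Durania, 3,835 units, ¥412,684.35):
Base rate for 67.17 is 2.5% + ¥0.10/unit.
Origin Durania qualifies under the Drenay–Durania agreement and 67.17 is covered: preferential rate 0.5% applies instead.
Duty = ¥412,684.35 × 0.5% = ¥2,063.42.
Line 3 (79.23, Karmark, 2,887 units, ¥481,840.30):
Base rate for 79.23 is ¥4.73/unit.
Duty = 2,887 × ¥4.73 = ¥13,655.51.
Total = ¥18,977.92 + ¥2,063.42 + ¥13,655.51 = ¥34,696.85.

¥34,696.85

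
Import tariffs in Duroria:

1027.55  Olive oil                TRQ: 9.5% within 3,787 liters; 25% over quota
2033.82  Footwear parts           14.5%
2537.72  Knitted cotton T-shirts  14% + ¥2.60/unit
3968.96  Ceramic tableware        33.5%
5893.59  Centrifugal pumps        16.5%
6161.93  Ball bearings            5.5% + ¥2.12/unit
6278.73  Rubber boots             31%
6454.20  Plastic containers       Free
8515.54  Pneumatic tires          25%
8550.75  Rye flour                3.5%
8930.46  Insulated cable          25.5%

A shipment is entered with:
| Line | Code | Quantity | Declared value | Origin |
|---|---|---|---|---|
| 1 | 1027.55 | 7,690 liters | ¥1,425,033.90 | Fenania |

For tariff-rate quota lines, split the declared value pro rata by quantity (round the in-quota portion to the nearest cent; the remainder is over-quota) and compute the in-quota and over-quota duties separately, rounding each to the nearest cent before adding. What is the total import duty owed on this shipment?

Line 1 (1027.55, Fenania, 7,690 liters, ¥1,425,033.90):
Code 1027.55 is under a tariff-rate quota (threshold 3,787 liters). In-quota: 3,787 liters at 9.5%; over-quota: 3,903 liters at 25%.
Pro-rata value split: in-quota = ¥1,425,033.90 × 3,787/7,690 = ¥701,768.97; over-quota = ¥1,425,033.90 − ¥701,768.97 = ¥723,264.93.
In-quota duty = ¥701,768.97 × 9.5% = ¥66,668.05. Over-quota duty = ¥723,264.93 × 25% = ¥180,816.23.
Line duty = ¥66,668.05 + ¥180,816.23 = ¥247,484.28.

¥247,484.28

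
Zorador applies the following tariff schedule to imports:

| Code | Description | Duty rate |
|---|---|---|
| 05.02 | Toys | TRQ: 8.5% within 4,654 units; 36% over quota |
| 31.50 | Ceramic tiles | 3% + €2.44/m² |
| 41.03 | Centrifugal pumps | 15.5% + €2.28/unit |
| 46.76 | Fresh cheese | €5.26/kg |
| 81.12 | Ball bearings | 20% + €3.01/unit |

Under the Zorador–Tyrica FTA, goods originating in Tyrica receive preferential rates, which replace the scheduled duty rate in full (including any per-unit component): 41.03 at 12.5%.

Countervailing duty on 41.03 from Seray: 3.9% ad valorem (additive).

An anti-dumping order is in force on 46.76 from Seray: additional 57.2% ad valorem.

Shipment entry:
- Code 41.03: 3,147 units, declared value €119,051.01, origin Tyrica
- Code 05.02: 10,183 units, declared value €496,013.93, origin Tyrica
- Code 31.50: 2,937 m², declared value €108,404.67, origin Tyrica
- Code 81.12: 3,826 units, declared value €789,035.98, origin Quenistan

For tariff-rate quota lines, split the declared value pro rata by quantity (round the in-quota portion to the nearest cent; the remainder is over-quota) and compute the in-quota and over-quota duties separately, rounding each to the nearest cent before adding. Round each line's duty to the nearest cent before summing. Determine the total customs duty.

€310,846.78

Line 1 (41.03, Tyrica, 3,147 units, €119,051.01):
Base rate for 41.03 is 15.5% + €2.28/unit.
Origin Tyrica qualifies under the Zorador–Tyrica agreement and 41.03 is covered: preferential rate 12.5% applies instead.
The additional-duty order on 41.03 targets Seray, not Tyrica; it does not apply.
Duty = €119,051.01 × 12.5% = €14,881.38.
Line 2 (05.02, Tyrica, 10,183 units, €496,013.93):
Code 05.02 is under a tariff-rate quota (threshold 4,654 units). In-quota: 4,654 units at 8.5%; over-quota: 5,529 units at 36%.
Pro-rata value split: in-quota = €496,013.93 × 4,654/10,183 = €226,696.34; over-quota = €496,013.93 − €226,696.34 = €269,317.59.
In-quota duty = €226,696.34 × 8.5% = €19,269.19. Over-quota duty = €269,317.59 × 36% = €96,954.33.
Line duty = €19,269.19 + €96,954.33 = €116,223.52.
Line 3 (31.50, Tyrica, 2,937 m², €108,404.67):
Base rate for 31.50 is 3% + €2.44/m².
Origin Tyrica is the FTA partner but 31.50 is not on the preference list; base rate stands.
Duty = €108,404.67 × 3% + 2,937 × €2.44 = €10,418.42.
Line 4 (81.12, Quenistan, 3,826 units, €789,035.98):
Base rate for 81.12 is 20% + €3.01/unit.
Duty = €789,035.98 × 20% + 3,826 × €3.01 = €169,323.46.
Total = €14,881.38 + €116,223.52 + €10,418.42 + €169,323.46 = €310,846.78.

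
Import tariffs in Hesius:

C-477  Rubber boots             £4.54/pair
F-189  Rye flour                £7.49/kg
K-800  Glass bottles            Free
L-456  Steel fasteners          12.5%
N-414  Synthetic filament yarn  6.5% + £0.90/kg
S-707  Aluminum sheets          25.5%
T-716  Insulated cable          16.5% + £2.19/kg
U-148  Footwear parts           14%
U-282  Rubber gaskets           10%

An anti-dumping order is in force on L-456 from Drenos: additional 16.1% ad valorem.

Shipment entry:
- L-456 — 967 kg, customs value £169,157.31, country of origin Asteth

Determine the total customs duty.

Line 1 (L-456, Asteth, 967 kg, £169,157.31):
Base rate for L-456 is 12.5%.
The additional-duty order on L-456 targets Drenos, not Asteth; it does not apply.
Duty = £169,157.31 × 12.5% = £21,144.66.

£21,144.66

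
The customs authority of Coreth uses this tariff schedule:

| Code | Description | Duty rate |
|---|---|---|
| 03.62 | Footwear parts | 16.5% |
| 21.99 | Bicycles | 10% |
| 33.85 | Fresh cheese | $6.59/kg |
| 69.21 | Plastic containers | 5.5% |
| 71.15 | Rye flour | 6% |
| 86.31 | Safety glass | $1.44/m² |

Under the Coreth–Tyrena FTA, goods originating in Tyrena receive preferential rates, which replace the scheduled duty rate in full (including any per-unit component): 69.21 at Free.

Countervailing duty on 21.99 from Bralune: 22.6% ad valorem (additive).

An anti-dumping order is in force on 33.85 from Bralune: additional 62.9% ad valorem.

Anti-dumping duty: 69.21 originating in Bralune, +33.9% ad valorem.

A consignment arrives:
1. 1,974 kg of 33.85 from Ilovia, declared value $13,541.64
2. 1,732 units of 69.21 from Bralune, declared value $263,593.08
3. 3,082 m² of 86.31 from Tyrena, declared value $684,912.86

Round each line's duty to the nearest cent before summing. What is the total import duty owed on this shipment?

Line 1 (33.85, Ilovia, 1,974 kg, $13,541.64):
Base rate for 33.85 is $6.59/kg.
The additional-duty order on 33.85 targets Bralune, not Ilovia; it does not apply.
Duty = 1,974 × $6.59 = $13,008.66.
Line 2 (69.21, Bralune, 1,732 units, $263,593.08):
Base rate for 69.21 is 5.5%.
69.21 has an FTA preferential rate, but origin Bralune is not Tyrena; base rate stands.
Additional duty on 69.21 from Bralune: +33.9%. Applied ad valorem rate: 5.5% + 33.9% = 39.4%.
Duty = $263,593.08 × 39.4% = $103,855.67.
Line 3 (86.31, Tyrena, 3,082 m², $684,912.86):
Base rate for 86.31 is $1.44/m².
Origin Tyrena is the FTA partner but 86.31 is not on the preference list; base rate stands.
Duty = 3,082 × $1.44 = $4,438.08.
Total = $13,008.66 + $103,855.67 + $4,438.08 = $121,302.41.

$121,302.41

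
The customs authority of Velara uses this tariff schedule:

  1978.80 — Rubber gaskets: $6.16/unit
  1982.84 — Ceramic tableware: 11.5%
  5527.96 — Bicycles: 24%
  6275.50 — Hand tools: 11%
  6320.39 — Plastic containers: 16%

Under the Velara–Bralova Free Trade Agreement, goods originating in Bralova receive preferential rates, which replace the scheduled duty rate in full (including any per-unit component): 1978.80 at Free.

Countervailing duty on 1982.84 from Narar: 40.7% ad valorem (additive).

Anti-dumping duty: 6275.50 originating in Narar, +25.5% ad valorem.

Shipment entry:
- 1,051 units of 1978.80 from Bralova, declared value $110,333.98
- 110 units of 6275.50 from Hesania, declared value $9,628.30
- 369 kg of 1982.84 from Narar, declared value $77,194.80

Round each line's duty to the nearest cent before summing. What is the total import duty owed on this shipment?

$41,354.80

Line 1 (1978.80, Bralova, 1,051 units, $110,333.98):
Base rate for 1978.80 is $6.16/unit.
Origin Bralova qualifies under the Velara–Bralova agreement and 1978.80 is covered: preferential rate Free applies instead.
Duty = $110,333.98 × 0% = $0.00.
Line 2 (6275.50, Hesania, 110 units, $9,628.30):
Base rate for 6275.50 is 11%.
The additional-duty order on 6275.50 targets Narar, not Hesania; it does not apply.
Duty = $9,628.30 × 11% = $1,059.11.
Line 3 (1982.84, Narar, 369 kg, $77,194.80):
Base rate for 1982.84 is 11.5%.
Additional duty on 1982.84 from Narar: +40.7%. Applied ad valorem rate: 11.5% + 40.7% = 52.2%.
Duty = $77,194.80 × 52.2% = $40,295.69.
Total = $0.00 + $1,059.11 + $40,295.69 = $41,354.80.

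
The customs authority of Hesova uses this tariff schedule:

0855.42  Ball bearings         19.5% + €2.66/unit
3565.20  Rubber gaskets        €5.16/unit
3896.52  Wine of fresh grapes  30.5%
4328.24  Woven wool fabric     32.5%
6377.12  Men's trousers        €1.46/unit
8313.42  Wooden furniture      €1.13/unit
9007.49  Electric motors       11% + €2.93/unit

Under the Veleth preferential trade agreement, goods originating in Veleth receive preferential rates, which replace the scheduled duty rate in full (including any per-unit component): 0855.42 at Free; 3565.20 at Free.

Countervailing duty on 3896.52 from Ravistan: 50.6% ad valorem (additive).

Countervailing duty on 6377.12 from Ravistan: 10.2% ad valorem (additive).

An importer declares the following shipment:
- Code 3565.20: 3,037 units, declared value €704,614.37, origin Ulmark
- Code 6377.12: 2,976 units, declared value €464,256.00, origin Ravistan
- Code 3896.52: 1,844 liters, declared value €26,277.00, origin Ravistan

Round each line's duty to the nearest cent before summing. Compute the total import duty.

€88,680.64

Line 1 (3565.20, Ulmark, 3,037 units, €704,614.37):
Base rate for 3565.20 is €5.16/unit.
3565.20 has an FTA preferential rate, but origin Ulmark is not Veleth; base rate stands.
Duty = 3,037 × €5.16 = €15,670.92.
Line 2 (6377.12, Ravistan, 2,976 units, €464,256.00):
Base rate for 6377.12 is €1.46/unit.
Additional duty on 6377.12 from Ravistan: +10.2% ad valorem. Applied ad valorem rate = 10.2%.
Duty = €464,256.00 × 10.2% + 2,976 × €1.46 = €51,699.07.
Line 3 (3896.52, Ravistan, 1,844 liters, €26,277.00):
Base rate for 3896.52 is 30.5%.
Additional duty on 3896.52 from Ravistan: +50.6%. Applied ad valorem rate: 30.5% + 50.6% = 81.1%.
Duty = €26,277.00 × 81.1% = €21,310.65.
Total = €15,670.92 + €51,699.07 + €21,310.65 = €88,680.64.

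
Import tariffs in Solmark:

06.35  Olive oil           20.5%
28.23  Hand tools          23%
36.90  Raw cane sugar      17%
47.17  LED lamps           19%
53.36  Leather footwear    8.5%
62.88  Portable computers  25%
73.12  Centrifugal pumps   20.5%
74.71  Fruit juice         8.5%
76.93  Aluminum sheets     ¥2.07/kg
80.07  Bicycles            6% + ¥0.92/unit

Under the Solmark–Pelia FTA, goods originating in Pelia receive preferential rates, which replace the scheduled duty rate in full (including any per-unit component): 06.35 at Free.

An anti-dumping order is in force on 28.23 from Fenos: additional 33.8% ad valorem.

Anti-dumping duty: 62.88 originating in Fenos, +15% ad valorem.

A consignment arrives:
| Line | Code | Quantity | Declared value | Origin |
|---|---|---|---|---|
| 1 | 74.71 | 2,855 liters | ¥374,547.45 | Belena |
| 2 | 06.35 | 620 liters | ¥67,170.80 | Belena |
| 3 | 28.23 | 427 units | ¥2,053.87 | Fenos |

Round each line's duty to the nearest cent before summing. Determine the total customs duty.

¥46,773.14

Line 1 (74.71, Belena, 2,855 liters, ¥374,547.45):
Base rate for 74.71 is 8.5%.
Duty = ¥374,547.45 × 8.5% = ¥31,836.53.
Line 2 (06.35, Belena, 620 liters, ¥67,170.80):
Base rate for 06.35 is 20.5%.
06.35 has an FTA preferential rate, but origin Belena is not Pelia; base rate stands.
Duty = ¥67,170.80 × 20.5% = ¥13,770.01.
Line 3 (28.23, Fenos, 427 units, ¥2,053.87):
Base rate for 28.23 is 23%.
Additional duty on 28.23 from Fenos: +33.8%. Applied ad valorem rate: 23% + 33.8% = 56.8%.
Duty = ¥2,053.87 × 56.8% = ¥1,166.60.
Total = ¥31,836.53 + ¥13,770.01 + ¥1,166.60 = ¥46,773.14.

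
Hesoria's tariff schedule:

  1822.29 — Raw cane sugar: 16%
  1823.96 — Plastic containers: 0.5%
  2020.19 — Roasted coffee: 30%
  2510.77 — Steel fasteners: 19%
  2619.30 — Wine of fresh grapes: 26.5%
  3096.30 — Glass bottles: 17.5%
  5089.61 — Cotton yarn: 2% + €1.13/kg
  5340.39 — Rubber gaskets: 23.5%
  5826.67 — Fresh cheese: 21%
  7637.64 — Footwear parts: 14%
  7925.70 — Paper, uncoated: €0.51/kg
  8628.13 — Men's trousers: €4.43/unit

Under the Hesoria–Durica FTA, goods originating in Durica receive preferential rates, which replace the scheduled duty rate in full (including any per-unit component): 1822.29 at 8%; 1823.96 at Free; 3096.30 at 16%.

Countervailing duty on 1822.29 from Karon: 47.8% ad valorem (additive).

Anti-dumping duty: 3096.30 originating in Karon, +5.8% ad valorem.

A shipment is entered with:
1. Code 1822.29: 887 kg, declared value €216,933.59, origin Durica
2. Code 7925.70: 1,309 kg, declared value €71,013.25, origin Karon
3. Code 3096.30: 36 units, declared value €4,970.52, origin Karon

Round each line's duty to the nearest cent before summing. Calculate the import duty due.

€19,180.41

Line 1 (1822.29, Durica, 887 kg, €216,933.59):
Base rate for 1822.29 is 16%.
Origin Durica qualifies under the Hesoria–Durica agreement and 1822.29 is covered: preferential rate 8% applies instead.
The additional-duty order on 1822.29 targets Karon, not Durica; it does not apply.
Duty = €216,933.59 × 8% = €17,354.69.
Line 2 (7925.70, Karon, 1,309 kg, €71,013.25):
Base rate for 7925.70 is €0.51/kg.
Duty = 1,309 × €0.51 = €667.59.
Line 3 (3096.30, Karon, 36 units, €4,970.52):
Base rate for 3096.30 is 17.5%.
3096.30 has an FTA preferential rate, but origin Karon is not Durica; base rate stands.
Additional duty on 3096.30 from Karon: +5.8%. Applied ad valorem rate: 17.5% + 5.8% = 23.3%.
Duty = €4,970.52 × 23.3% = €1,158.13.
Total = €17,354.69 + €667.59 + €1,158.13 = €19,180.41.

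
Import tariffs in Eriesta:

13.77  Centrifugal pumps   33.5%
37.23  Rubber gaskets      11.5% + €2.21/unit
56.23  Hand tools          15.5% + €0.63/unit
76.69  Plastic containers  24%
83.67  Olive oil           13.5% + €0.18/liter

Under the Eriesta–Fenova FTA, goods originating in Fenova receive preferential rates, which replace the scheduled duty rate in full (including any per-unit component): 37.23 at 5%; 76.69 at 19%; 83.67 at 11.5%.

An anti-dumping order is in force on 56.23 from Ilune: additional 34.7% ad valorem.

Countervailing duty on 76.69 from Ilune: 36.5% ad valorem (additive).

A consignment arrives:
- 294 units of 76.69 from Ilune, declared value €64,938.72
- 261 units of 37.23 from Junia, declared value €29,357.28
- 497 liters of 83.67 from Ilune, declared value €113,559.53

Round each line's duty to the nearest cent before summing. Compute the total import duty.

Line 1 (76.69, Ilune, 294 units, €64,938.72):
Base rate for 76.69 is 24%.
76.69 has an FTA preferential rate, but origin Ilune is not Fenova; base rate stands.
Additional duty on 76.69 from Ilune: +36.5%. Applied ad valorem rate: 24% + 36.5% = 60.5%.
Duty = €64,938.72 × 60.5% = €39,287.93.
Line 2 (37.23, Junia, 261 units, €29,357.28):
Base rate for 37.23 is 11.5% + €2.21/unit.
37.23 has an FTA preferential rate, but origin Junia is not Fenova; base rate stands.
Duty = €29,357.28 × 11.5% + 261 × €2.21 = €3,952.90.
Line 3 (83.67, Ilune, 497 liters, €113,559.53):
Base rate for 83.67 is 13.5% + €0.18/liter.
83.67 has an FTA preferential rate, but origin Ilune is not Fenova; base rate stands.
Duty = €113,559.53 × 13.5% + 497 × €0.18 = €15,420.00.
Total = €39,287.93 + €3,952.90 + €15,420.00 = €58,660.83.

€58,660.83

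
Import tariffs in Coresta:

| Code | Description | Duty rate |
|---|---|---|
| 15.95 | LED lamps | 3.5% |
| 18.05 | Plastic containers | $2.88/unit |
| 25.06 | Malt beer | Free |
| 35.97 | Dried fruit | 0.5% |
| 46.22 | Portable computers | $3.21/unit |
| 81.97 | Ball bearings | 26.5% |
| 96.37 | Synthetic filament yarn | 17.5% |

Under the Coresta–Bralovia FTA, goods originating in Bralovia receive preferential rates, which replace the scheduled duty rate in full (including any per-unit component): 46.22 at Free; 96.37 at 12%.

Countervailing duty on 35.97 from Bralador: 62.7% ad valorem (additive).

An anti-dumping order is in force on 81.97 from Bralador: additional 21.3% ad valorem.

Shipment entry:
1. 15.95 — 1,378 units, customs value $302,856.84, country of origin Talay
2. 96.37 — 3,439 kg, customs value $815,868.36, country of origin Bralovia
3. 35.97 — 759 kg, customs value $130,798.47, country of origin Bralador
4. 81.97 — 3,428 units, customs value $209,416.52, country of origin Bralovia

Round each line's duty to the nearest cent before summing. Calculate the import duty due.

Line 1 (15.95, Talay, 1,378 units, $302,856.84):
Base rate for 15.95 is 3.5%.
Duty = $302,856.84 × 3.5% = $10,599.99.
Line 2 (96.37, Bralovia, 3,439 kg, $815,868.36):
Base rate for 96.37 is 17.5%.
Origin Bralovia qualifies under the Coresta–Bralovia agreement and 96.37 is covered: preferential rate 12% applies instead.
Duty = $815,868.36 × 12% = $97,904.20.
Line 3 (35.97, Bralador, 759 kg, $130,798.47):
Base rate for 35.97 is 0.5%.
Additional duty on 35.97 from Bralador: +62.7%. Applied ad valorem rate: 0.5% + 62.7% = 63.2%.
Duty = $130,798.47 × 63.2% = $82,664.63.
Line 4 (81.97, Bralovia, 3,428 units, $209,416.52):
Base rate for 81.97 is 26.5%.
Origin Bralovia is the FTA partner but 81.97 is not on the preference list; base rate stands.
The additional-duty order on 81.97 targets Bralador, not Bralovia; it does not apply.
Duty = $209,416.52 × 26.5% = $55,495.38.
Total = $10,599.99 + $97,904.20 + $82,664.63 + $55,495.38 = $246,664.20.

$246,664.20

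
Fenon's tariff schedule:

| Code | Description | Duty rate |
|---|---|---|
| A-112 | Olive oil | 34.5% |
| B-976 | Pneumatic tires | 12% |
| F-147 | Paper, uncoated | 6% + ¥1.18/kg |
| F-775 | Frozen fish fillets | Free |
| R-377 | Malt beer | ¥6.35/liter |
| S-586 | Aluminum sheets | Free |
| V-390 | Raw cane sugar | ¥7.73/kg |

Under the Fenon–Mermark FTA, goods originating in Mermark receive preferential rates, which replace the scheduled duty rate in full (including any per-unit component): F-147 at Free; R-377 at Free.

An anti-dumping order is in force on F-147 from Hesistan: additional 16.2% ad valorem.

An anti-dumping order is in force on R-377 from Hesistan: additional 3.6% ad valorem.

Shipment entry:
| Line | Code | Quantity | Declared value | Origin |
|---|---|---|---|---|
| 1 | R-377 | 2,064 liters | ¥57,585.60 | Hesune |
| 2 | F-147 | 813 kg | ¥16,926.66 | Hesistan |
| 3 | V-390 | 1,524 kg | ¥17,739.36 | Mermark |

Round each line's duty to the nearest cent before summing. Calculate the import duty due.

¥29,603.98

Line 1 (R-377, Hesune, 2,064 liters, ¥57,585.60):
Base rate for R-377 is ¥6.35/liter.
R-377 has an FTA preferential rate, but origin Hesune is not Mermark; base rate stands.
The additional-duty order on R-377 targets Hesistan, not Hesune; it does not apply.
Duty = 2,064 × ¥6.35 = ¥13,106.40.
Line 2 (F-147, Hesistan, 813 kg, ¥16,926.66):
Base rate for F-147 is 6% + ¥1.18/kg.
F-147 has an FTA preferential rate, but origin Hesistan is not Mermark; base rate stands.
Additional duty on F-147 from Hesistan: +16.2%. Applied ad valorem rate: 6% + 16.2% = 22.2%.
Duty = ¥16,926.66 × 22.2% + 813 × ¥1.18 = ¥4,717.06.
Line 3 (V-390, Mermark, 1,524 kg, ¥17,739.36):
Base rate for V-390 is ¥7.73/kg.
Origin Mermark is the FTA partner but V-390 is not on the preference list; base rate stands.
Duty = 1,524 × ¥7.73 = ¥11,780.52.
Total = ¥13,106.40 + ¥4,717.06 + ¥11,780.52 = ¥29,603.98.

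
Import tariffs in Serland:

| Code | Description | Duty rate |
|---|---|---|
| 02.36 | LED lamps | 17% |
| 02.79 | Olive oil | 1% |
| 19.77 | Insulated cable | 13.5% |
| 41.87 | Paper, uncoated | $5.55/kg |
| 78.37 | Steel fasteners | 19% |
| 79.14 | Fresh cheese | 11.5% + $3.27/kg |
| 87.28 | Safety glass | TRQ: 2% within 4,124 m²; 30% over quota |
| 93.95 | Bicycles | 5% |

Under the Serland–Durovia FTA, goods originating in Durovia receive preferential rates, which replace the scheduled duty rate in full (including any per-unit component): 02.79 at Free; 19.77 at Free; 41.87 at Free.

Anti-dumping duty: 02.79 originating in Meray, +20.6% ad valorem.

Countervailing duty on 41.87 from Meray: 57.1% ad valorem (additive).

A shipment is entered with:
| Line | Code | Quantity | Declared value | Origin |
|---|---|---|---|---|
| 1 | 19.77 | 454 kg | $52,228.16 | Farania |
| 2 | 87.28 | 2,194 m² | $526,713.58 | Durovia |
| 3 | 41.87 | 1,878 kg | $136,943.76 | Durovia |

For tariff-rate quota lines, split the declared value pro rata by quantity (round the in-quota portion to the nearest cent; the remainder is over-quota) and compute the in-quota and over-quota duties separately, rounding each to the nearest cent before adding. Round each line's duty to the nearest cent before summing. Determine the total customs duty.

Line 1 (19.77, Farania, 454 kg, $52,228.16):
Base rate for 19.77 is 13.5%.
19.77 has an FTA preferential rate, but origin Farania is not Durovia; base rate stands.
Duty = $52,228.16 × 13.5% = $7,050.80.
Line 2 (87.28, Durovia, 2,194 m², $526,713.58):
Code 87.28 is under a tariff-rate quota (threshold 4,124 m²). Quantity 2,194 m² is within the quota, so the in-quota rate 2% applies to the full value.
Duty = $526,713.58 × 2% = $10,534.27.
Line 3 (41.87, Durovia, 1,878 kg, $136,943.76):
Base rate for 41.87 is $5.55/kg.
Origin Durovia qualifies under the Serland–Durovia agreement and 41.87 is covered: preferential rate Free applies instead.
The additional-duty order on 41.87 targets Meray, not Durovia; it does not apply.
Duty = $136,943.76 × 0% = $0.00.
Total = $7,050.80 + $10,534.27 + $0.00 = $17,585.07.

$17,585.07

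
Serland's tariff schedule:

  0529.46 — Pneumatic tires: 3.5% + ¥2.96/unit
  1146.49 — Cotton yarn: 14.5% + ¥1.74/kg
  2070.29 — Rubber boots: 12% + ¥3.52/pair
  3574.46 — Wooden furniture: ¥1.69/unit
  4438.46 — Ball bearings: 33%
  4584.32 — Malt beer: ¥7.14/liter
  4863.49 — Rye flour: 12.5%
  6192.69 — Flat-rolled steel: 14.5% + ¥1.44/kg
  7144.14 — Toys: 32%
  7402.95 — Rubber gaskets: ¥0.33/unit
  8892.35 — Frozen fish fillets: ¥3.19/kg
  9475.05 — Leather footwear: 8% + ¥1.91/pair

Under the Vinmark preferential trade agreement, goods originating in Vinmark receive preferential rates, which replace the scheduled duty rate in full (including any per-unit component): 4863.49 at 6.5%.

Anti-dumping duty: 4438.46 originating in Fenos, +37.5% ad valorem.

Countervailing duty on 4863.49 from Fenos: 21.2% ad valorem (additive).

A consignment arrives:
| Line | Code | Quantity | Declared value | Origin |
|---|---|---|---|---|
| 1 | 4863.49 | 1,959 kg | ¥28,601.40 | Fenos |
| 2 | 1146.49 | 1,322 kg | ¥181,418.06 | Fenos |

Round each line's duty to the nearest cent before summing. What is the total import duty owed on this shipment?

¥38,244.57

Line 1 (4863.49, Fenos, 1,959 kg, ¥28,601.40):
Base rate for 4863.49 is 12.5%.
4863.49 has an FTA preferential rate, but origin Fenos is not Vinmark; base rate stands.
Additional duty on 4863.49 from Fenos: +21.2%. Applied ad valorem rate: 12.5% + 21.2% = 33.7%.
Duty = ¥28,601.40 × 33.7% = ¥9,638.67.
Line 2 (1146.49, Fenos, 1,322 kg, ¥181,418.06):
Base rate for 1146.49 is 14.5% + ¥1.74/kg.
Duty = ¥181,418.06 × 14.5% + 1,322 × ¥1.74 = ¥28,605.90.
Total = ¥9,638.67 + ¥28,605.90 = ¥38,244.57.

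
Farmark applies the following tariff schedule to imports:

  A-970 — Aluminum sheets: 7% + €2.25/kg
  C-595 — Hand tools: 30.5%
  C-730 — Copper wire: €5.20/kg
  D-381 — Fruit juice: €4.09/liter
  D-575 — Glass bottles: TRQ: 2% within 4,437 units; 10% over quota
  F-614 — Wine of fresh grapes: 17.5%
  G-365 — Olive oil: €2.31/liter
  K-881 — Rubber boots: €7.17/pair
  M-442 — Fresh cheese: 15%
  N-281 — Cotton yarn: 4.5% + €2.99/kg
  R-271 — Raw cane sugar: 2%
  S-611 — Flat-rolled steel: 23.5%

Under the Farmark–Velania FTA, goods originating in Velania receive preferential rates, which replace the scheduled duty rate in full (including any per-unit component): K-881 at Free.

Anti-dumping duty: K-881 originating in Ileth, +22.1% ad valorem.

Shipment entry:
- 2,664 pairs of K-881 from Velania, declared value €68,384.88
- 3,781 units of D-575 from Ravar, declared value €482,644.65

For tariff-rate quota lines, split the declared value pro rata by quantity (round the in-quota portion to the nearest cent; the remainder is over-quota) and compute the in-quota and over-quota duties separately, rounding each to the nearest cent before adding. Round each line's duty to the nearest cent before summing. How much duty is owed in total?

€9,652.89

Line 1 (K-881, Velania, 2,664 pairs, €68,384.88):
Base rate for K-881 is €7.17/pair.
Origin Velania qualifies under the Farmark–Velania agreement and K-881 is covered: preferential rate Free applies instead.
The additional-duty order on K-881 targets Ileth, not Velania; it does not apply.
Duty = €68,384.88 × 0% = €0.00.
Line 2 (D-575, Ravar, 3,781 units, €482,644.65):
Code D-575 is under a tariff-rate quota (threshold 4,437 units). Quantity 3,781 units is within the quota, so the in-quota rate 2% applies to the full value.
Duty = €482,644.65 × 2% = €9,652.89.
Total = €0.00 + €9,652.89 = €9,652.89.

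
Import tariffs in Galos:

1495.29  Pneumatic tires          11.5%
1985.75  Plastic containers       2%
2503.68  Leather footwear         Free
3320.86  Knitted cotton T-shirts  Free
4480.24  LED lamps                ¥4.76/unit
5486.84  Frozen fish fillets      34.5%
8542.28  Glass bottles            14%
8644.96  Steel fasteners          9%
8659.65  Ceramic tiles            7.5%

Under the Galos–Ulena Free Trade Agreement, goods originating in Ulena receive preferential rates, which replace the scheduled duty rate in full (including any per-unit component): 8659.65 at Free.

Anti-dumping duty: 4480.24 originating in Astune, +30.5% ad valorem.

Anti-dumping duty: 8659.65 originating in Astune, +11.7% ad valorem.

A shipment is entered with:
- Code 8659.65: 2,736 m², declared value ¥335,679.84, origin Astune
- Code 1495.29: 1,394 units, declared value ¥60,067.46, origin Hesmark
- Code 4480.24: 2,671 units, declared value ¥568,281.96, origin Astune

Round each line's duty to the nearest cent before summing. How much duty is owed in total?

¥257,398.25

Line 1 (8659.65, Astune, 2,736 m², ¥335,679.84):
Base rate for 8659.65 is 7.5%.
8659.65 has an FTA preferential rate, but origin Astune is not Ulena; base rate stands.
Additional duty on 8659.65 from Astune: +11.7%. Applied ad valorem rate: 7.5% + 11.7% = 19.2%.
Duty = ¥335,679.84 × 19.2% = ¥64,450.53.
Line 2 (1495.29, Hesmark, 1,394 units, ¥60,067.46):
Base rate for 1495.29 is 11.5%.
Duty = ¥60,067.46 × 11.5% = ¥6,907.76.
Line 3 (4480.24, Astune, 2,671 units, ¥568,281.96):
Base rate for 4480.24 is ¥4.76/unit.
Additional duty on 4480.24 from Astune: +30.5% ad valorem. Applied ad valorem rate = 30.5%.
Duty = ¥568,281.96 × 30.5% + 2,671 × ¥4.76 = ¥186,039.96.
Total = ¥64,450.53 + ¥6,907.76 + ¥186,039.96 = ¥257,398.25.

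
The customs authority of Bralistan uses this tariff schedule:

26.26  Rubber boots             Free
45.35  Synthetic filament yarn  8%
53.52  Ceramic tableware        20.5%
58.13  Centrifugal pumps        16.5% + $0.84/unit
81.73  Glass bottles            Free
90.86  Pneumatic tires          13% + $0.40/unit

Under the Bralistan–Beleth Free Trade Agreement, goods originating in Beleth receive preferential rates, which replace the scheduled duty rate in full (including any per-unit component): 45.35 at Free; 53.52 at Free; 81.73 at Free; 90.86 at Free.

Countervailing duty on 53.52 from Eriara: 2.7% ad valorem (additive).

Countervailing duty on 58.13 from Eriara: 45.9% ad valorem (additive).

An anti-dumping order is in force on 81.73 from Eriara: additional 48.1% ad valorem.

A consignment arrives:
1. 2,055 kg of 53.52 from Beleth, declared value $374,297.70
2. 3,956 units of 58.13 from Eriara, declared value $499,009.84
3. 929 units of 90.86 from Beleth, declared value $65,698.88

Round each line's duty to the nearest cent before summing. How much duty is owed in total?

Line 1 (53.52, Beleth, 2,055 kg, $374,297.70):
Base rate for 53.52 is 20.5%.
Origin Beleth qualifies under the Bralistan–Beleth agreement and 53.52 is covered: preferential rate Free applies instead.
The additional-duty order on 53.52 targets Eriara, not Beleth; it does not apply.
Duty = $374,297.70 × 0% = $0.00.
Line 2 (58.13, Eriara, 3,956 units, $499,009.84):
Base rate for 58.13 is 16.5% + $0.84/unit.
Additional duty on 58.13 from Eriara: +45.9%. Applied ad valorem rate: 16.5% + 45.9% = 62.4%.
Duty = $499,009.84 × 62.4% + 3,956 × $0.84 = $314,705.18.
Line 3 (90.86, Beleth, 929 units, $65,698.88):
Base rate for 90.86 is 13% + $0.40/unit.
Origin Beleth qualifies under the Bralistan–Beleth agreement and 90.86 is covered: preferential rate Free applies instead.
Duty = $65,698.88 × 0% = $0.00.
Total = $0.00 + $314,705.18 + $0.00 = $314,705.18.

$314,705.18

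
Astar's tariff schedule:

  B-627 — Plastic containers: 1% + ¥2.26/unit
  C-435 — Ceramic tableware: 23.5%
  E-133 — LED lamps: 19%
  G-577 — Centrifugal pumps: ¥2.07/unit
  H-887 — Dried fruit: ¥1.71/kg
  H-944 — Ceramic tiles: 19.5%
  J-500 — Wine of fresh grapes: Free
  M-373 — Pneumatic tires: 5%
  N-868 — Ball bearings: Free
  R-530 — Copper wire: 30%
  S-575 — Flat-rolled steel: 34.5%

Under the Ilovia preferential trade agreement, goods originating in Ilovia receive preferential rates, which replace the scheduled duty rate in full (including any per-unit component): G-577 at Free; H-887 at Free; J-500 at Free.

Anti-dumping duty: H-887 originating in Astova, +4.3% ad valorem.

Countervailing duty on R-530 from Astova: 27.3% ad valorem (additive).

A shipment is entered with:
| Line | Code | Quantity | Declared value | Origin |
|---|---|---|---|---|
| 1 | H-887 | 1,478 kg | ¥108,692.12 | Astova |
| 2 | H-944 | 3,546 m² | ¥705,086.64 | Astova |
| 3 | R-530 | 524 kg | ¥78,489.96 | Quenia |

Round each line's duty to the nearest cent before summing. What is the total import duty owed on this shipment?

¥168,240.02

Line 1 (H-887, Astova, 1,478 kg, ¥108,692.12):
Base rate for H-887 is ¥1.71/kg.
H-887 has an FTA preferential rate, but origin Astova is not Ilovia; base rate stands.
Additional duty on H-887 from Astova: +4.3% ad valorem. Applied ad valorem rate = 4.3%.
Duty = ¥108,692.12 × 4.3% + 1,478 × ¥1.71 = ¥7,201.14.
Line 2 (H-944, Astova, 3,546 m², ¥705,086.64):
Base rate for H-944 is 19.5%.
Duty = ¥705,086.64 × 19.5% = ¥137,491.89.
Line 3 (R-530, Quenia, 524 kg, ¥78,489.96):
Base rate for R-530 is 30%.
The additional-duty order on R-530 targets Astova, not Quenia; it does not apply.
Duty = ¥78,489.96 × 30% = ¥23,546.99.
Total = ¥7,201.14 + ¥137,491.89 + ¥23,546.99 = ¥168,240.02.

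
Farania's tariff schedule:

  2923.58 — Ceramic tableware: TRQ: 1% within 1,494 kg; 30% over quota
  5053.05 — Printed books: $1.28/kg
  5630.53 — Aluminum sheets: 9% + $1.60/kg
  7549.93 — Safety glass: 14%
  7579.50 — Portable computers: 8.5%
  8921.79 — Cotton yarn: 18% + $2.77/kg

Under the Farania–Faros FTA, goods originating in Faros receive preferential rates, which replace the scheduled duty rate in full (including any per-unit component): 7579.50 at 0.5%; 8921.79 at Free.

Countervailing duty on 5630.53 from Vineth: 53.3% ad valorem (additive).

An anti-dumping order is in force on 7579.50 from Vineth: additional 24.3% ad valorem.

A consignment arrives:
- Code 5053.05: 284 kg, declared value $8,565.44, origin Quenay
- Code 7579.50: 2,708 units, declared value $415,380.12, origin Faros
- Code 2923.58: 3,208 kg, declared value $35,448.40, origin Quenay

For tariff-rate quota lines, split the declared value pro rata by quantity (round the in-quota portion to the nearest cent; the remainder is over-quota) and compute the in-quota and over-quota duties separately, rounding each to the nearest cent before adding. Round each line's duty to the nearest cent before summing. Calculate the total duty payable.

Line 1 (5053.05, Quenay, 284 kg, $8,565.44):
Base rate for 5053.05 is $1.28/kg.
Duty = 284 × $1.28 = $363.52.
Line 2 (7579.50, Faros, 2,708 units, $415,380.12):
Base rate for 7579.50 is 8.5%.
Origin Faros qualifies under the Farania–Faros agreement and 7579.50 is covered: preferential rate 0.5% applies instead.
The additional-duty order on 7579.50 targets Vineth, not Faros; it does not apply.
Duty = $415,380.12 × 0.5% = $2,076.90.
Line 3 (2923.58, Quenay, 3,208 kg, $35,448.40):
Code 2923.58 is under a tariff-rate quota (threshold 1,494 kg). In-quota: 1,494 kg at 1%; over-quota: 1,714 kg at 30%.
Pro-rata value split: in-quota = $35,448.40 × 1,494/3,208 = $16,508.70; over-quota = $35,448.40 − $16,508.70 = $18,939.70.
In-quota duty = $16,508.70 × 1% = $165.09. Over-quota duty = $18,939.70 × 30% = $5,681.91.
Line duty = $165.09 + $5,681.91 = $5,847.00.
Total = $363.52 + $2,076.90 + $5,847.00 = $8,287.42.

$8,287.42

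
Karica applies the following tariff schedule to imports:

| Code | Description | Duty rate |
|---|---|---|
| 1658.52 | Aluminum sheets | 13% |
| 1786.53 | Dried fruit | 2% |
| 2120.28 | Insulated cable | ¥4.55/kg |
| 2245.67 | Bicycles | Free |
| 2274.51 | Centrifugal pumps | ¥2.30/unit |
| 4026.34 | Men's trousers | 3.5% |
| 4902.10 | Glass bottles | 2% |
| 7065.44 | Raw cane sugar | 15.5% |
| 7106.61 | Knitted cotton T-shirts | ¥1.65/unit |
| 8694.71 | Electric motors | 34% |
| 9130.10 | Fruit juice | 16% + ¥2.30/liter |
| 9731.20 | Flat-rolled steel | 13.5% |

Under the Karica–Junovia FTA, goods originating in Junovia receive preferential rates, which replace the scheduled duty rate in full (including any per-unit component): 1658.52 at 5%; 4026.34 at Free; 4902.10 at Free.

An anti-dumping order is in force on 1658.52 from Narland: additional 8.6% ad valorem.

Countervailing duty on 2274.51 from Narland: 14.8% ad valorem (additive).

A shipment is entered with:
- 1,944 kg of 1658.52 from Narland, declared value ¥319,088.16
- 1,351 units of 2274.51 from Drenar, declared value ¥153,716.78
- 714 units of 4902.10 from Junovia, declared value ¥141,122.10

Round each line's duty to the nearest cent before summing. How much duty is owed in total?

Line 1 (1658.52, Narland, 1,944 kg, ¥319,088.16):
Base rate for 1658.52 is 13%.
1658.52 has an FTA preferential rate, but origin Narland is not Junovia; base rate stands.
Additional duty on 1658.52 from Narland: +8.6%. Applied ad valorem rate: 13% + 8.6% = 21.6%.
Duty = ¥319,088.16 × 21.6% = ¥68,923.04.
Line 2 (2274.51, Drenar, 1,351 units, ¥153,716.78):
Base rate for 2274.51 is ¥2.30/unit.
The additional-duty order on 2274.51 targets Narland, not Drenar; it does not apply.
Duty = 1,351 × ¥2.30 = ¥3,107.30.
Line 3 (4902.10, Junovia, 714 units, ¥141,122.10):
Base rate for 4902.10 is 2%.
Origin Junovia qualifies under the Karica–Junovia agreement and 4902.10 is covered: preferential rate Free applies instead.
Duty = ¥141,122.10 × 0% = ¥0.00.
Total = ¥68,923.04 + ¥3,107.30 + ¥0.00 = ¥72,030.34.

¥72,030.34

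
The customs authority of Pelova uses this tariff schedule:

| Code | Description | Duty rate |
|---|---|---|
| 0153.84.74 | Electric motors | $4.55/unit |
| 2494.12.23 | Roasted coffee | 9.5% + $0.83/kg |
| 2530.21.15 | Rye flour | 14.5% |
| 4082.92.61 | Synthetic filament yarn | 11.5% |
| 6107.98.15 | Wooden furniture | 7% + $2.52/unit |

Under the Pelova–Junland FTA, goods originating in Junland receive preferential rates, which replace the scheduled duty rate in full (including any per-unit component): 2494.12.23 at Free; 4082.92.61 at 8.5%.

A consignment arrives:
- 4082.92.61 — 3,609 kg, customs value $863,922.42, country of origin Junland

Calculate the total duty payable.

Line 1 (4082.92.61, Junland, 3,609 kg, $863,922.42):
Base rate for 4082.92.61 is 11.5%.
Origin Junland qualifies under the Pelova–Junland agreement and 4082.92.61 is covered: preferential rate 8.5% applies instead.
Duty = $863,922.42 × 8.5% = $73,433.41.

$73,433.41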